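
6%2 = 0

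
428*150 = 64200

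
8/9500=2/2375≈0.000842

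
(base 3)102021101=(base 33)7i1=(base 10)8218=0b10000000011010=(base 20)10ai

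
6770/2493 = 2 + 1784/2493 ≈ 2.72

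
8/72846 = 4/36423 ≈ 0.000110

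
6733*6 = 40398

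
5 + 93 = 98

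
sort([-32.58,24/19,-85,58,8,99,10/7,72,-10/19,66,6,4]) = [-85,-32.58,-10/19,24/19,10/7,4,6,8,58,66,72,99]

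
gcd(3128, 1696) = 8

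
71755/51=1406+49/51 ≈ 1406.96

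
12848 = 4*3212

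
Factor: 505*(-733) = -1*5^1*101^1*733^1 = -370165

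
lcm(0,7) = 0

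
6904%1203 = 889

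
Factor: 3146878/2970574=7^2 * 19^(-1) * 163^1 * 197^1 * 78173^(-1)=1573439/1485287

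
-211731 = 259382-471113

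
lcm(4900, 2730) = 191100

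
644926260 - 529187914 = 115738346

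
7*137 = 959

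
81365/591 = 137 + 398/591≈137.67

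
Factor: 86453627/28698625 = 5^(-3)*13^1*229589^(-1)*6650279^1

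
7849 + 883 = 8732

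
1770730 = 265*6682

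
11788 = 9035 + 2753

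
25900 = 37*700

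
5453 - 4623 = 830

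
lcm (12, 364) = 1092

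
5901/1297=4 + 713/1297≈4.55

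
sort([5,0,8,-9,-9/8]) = [-9,-9/8,0,5,8]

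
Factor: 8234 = 2^1*23^1*179^1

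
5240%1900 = 1440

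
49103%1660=963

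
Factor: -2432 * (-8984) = 2^10 * 19^1 * 1123^1 = 21849088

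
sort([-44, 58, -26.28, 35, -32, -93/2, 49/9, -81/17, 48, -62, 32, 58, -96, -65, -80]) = [-96, -80, -65, -62, -93/2, -44, -32, -26.28, -81/17, 49/9, 32, 35, 48, 58, 58]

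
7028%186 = 146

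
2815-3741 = -926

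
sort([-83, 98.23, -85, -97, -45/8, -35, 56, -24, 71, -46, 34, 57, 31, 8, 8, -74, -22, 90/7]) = [-97, -85, -83, -74, -46, -35, -24, -22, -45/8, 8, 8, 90/7, 31, 34, 56, 57, 71, 98.23]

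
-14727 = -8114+-6613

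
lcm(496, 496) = 496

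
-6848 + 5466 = -1382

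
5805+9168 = 14973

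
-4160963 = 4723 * (-881)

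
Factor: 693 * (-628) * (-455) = 2^2 * 3^2 * 5^1 * 7^2 * 11^1 * 13^1 * 157^1 = 198017820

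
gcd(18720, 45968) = 208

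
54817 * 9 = 493353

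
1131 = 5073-3942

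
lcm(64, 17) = 1088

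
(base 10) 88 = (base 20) 48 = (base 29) 31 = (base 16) 58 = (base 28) 34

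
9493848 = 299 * 31752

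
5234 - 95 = 5139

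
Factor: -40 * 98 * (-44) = 2^6 * 5^1 * 7^2 * 11^1 = 172480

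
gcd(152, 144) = 8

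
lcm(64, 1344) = 1344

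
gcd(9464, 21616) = 56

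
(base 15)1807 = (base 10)5182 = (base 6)35554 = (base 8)12076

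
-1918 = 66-1984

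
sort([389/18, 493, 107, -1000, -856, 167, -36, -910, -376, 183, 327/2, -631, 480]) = [-1000, -910, -856, -631, -376, -36, 389/18, 107, 327/2, 167, 183, 480, 493]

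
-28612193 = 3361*(-8513)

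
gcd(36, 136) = 4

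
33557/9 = 3728 + 5/9 ≈ 3728.56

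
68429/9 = 7603 + 2/9 ≈ 7603.22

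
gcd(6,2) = 2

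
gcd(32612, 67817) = 1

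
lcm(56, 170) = 4760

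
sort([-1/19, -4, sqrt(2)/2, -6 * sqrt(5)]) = [-6 * sqrt(5), -4, -1/19, sqrt(2)/2]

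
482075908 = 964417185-482341277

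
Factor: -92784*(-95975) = 2^4*3^1*5^2*11^1*349^1*1933^1 = 8904944400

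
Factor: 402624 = 2^6*3^3*233^1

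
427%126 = 49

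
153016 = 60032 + 92984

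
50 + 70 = 120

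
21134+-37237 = -16103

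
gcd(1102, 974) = 2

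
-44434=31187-75621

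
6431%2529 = 1373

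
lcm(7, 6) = 42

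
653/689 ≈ 0.948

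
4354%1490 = 1374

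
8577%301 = 149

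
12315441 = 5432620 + 6882821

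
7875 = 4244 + 3631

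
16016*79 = 1265264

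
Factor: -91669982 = -1*2^1*193^1*237487^1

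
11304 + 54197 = 65501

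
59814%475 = 439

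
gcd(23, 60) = 1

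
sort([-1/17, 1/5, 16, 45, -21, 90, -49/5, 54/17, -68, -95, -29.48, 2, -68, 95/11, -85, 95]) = [-95, -85, -68, -68, -29.48, -21, -49/5, -1/17, 1/5, 2, 54/17, 95/11, 16, 45, 90, 95]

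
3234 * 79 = 255486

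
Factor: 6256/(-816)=-1*3^(-1)*23^1=-23/3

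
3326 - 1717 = 1609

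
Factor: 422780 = 2^2*5^1*21139^1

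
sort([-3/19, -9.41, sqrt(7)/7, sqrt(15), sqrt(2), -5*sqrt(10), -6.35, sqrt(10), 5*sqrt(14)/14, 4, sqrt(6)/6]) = [-5*sqrt(10), -9.41, -6.35, -3/19, sqrt(7)/7, sqrt(6)/6, 5*sqrt(14)/14, sqrt(2), sqrt(10), sqrt(15), 4]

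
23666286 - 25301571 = -1635285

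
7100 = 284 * 25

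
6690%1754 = 1428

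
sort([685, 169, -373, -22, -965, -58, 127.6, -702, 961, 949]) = [-965, -702, -373, -58, -22, 127.6, 169, 685, 949, 961]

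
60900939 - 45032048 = 15868891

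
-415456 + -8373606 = -8789062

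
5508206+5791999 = 11300205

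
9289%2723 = 1120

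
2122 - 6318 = -4196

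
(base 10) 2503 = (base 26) 3i7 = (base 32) 2e7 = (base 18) 7d1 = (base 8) 4707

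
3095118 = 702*4409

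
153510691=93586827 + 59923864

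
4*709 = 2836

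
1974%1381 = 593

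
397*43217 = 17157149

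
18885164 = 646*29234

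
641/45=14+11/45 ≈ 14.24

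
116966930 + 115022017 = 231988947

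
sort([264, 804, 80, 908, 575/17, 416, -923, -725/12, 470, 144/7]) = [-923, -725/12, 144/7, 575/17, 80, 264, 416, 470, 804, 908]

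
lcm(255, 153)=765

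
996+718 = 1714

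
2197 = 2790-593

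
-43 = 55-98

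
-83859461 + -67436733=-151296194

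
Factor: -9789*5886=-1*2^1*3^4*13^1*109^1*251^1=-57618054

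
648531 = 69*9399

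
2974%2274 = 700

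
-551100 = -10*55110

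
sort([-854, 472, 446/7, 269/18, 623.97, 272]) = [-854, 269/18, 446/7, 272, 472, 623.97]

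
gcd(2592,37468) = 4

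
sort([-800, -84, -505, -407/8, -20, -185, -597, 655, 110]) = [-800, -597, -505, -185, -84, -407/8, -20, 110, 655]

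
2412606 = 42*57443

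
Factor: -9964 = -1 * 2^2 * 47^1 * 53^1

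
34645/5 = 6929 = 6929.00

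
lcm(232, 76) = 4408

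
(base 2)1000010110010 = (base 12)2582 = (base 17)ed7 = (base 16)10b2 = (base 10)4274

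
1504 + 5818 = 7322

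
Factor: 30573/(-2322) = -1*2^(-1)*3^(-1)*79^1 = -79/6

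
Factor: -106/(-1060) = 2^(-1) * 5^(-1) = 1/10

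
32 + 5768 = 5800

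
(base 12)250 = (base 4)11130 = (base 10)348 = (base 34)a8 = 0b101011100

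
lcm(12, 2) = 12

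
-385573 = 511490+-897063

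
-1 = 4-5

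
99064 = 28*3538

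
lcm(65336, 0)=0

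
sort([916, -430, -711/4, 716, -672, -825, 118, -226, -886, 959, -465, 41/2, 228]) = [-886, -825, -672, -465, -430, -226, -711/4, 41/2, 118, 228, 716, 916, 959]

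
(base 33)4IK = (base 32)4RA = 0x136A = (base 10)4970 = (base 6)35002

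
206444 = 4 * 51611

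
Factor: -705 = -1*3^1*5^1*47^1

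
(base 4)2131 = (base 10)157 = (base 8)235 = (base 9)184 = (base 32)4t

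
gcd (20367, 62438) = 1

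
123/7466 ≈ 0.0165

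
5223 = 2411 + 2812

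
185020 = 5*37004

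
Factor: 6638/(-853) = -1 * 2^1 * 853^(-1) * 3319^1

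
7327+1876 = 9203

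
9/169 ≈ 0.0533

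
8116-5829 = 2287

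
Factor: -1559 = -1 * 1559^1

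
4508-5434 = -926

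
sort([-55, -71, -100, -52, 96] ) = [-100, -71, -55, -52, 96] 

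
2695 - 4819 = -2124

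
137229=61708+75521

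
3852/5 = 770 + 2/5 = 770.40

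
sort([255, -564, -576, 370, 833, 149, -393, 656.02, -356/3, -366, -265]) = [-576, -564, -393, -366, -265, -356/3, 149, 255, 370, 656.02, 833]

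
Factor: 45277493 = 829^1 * 54617^1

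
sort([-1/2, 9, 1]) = [-1/2, 1, 9]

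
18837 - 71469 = -52632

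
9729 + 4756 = 14485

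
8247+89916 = 98163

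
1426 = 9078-7652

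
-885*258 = -228330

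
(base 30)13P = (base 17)38C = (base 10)1015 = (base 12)707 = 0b1111110111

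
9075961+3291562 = 12367523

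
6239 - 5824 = 415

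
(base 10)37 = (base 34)13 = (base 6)101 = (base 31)16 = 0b100101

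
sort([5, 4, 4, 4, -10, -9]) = [-10, -9, 4, 4, 4, 5]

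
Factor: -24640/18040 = -1 * 2^3 * 7^1 * 41^(-1) = -56/41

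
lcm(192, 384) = 384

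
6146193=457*13449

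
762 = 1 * 762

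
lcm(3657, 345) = 18285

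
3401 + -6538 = -3137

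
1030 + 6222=7252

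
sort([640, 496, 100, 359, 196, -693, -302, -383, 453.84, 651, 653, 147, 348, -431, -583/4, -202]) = [-693, -431, -383, -302, -202, -583/4, 100, 147, 196, 348, 359, 453.84, 496, 640, 651, 653]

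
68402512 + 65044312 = 133446824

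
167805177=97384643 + 70420534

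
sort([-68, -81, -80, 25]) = [-81, -80, -68, 25]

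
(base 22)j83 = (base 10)9375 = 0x249f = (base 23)hge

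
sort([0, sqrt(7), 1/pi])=[0, 1/pi, sqrt(7)]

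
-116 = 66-182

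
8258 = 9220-962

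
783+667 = 1450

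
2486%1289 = 1197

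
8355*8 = 66840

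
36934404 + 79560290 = 116494694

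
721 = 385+336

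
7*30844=215908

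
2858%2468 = 390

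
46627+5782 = 52409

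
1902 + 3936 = 5838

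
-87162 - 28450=-115612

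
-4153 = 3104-7257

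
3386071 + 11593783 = 14979854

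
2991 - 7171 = -4180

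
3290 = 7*470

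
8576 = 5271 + 3305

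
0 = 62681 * 0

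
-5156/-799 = 6 + 362/799 ≈ 6.45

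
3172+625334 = 628506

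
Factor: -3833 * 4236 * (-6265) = 2^2 * 3^1 * 5^1 * 7^1 * 179^1 * 353^1 * 3833^1 = 101722223820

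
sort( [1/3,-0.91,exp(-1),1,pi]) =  [-0.91,1/3,exp(-1),1,pi]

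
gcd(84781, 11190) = 1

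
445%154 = 137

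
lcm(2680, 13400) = 13400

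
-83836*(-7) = 586852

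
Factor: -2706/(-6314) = 3^1*7^(-1) = 3/7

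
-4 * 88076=-352304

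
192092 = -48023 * (-4)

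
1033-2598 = -1565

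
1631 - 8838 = -7207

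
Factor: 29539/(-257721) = -1*3^(-1)*109^1*317^(-1) = -109/951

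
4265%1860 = 545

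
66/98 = 33/49 ≈ 0.673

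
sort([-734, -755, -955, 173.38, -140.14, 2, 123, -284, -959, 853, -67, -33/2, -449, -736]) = [-959, -955, -755, -736, -734, -449, -284, -140.14, -67, -33/2, 2, 123, 173.38, 853]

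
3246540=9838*330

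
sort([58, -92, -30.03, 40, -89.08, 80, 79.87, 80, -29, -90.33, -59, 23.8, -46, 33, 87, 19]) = [-92, -90.33, -89.08, -59, -46, -30.03, -29, 19, 23.8, 33, 40, 58, 79.87, 80, 80, 87]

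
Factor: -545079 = -1*3^1*181693^1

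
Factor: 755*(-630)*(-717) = 2^1*3^3*5^2*7^1*151^1*239^1 = 341041050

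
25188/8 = 3148 + 1/2 = 3148.50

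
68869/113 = 609 + 52/113 ≈ 609.46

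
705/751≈0.939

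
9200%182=100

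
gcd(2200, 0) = 2200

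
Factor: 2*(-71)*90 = -1*2^2*3^2*5^1*71^1 = -12780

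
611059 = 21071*29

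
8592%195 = 12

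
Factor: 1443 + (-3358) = -1*5^1*383^1 = -1915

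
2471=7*353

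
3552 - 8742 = -5190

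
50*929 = 46450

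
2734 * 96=262464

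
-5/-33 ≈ 0.152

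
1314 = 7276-5962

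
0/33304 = 0 = 0.00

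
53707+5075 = 58782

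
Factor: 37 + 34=71^1=71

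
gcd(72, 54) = 18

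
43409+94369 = 137778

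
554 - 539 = 15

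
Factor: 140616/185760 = 2^ (-2)*3^1*5^ (-1)*7^1*31^1*43^ (-1) = 651/860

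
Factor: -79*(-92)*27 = 2^2*3^3*23^1*79^1 = 196236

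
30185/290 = 6037/58 ≈ 104.09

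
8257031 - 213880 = 8043151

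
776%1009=776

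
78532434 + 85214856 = 163747290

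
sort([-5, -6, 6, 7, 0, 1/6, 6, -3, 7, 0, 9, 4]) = [-6, -5, -3, 0, 0, 1/6, 4, 6, 6, 7, 7, 9]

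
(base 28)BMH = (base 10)9257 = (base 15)2B22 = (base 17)1F09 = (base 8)22051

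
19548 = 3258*6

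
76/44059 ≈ 0.00172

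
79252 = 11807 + 67445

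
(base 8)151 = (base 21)50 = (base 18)5f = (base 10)105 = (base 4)1221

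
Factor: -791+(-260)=-1*1051^1=-1051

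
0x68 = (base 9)125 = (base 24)48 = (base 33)35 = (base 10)104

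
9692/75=129+17/75 ≈ 129.23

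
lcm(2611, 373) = 2611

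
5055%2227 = 601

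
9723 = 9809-86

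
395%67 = 60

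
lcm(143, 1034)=13442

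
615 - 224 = 391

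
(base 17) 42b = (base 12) 841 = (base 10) 1201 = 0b10010110001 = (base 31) 17n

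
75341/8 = 9417 + 5/8≈9417.63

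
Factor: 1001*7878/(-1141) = -1*2^1*3^1*11^1*13^2*101^1*163^(-1) = -1126554/163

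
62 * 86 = 5332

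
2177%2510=2177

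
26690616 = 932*28638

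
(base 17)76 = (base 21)5k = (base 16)7d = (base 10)125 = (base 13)98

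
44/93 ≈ 0.473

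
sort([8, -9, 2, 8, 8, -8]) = [-9, -8, 2, 8, 8, 8]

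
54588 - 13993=40595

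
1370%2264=1370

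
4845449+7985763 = 12831212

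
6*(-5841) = -35046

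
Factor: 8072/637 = 2^3 * 7^ (-2) * 13^ (-1) * 1009^1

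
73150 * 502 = 36721300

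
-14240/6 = -2373 - 1/3 ≈ -2373.33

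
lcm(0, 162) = 0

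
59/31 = 1 + 28/31≈1.90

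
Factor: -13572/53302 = -1 * 2^1 * 3^2 * 13^1 * 919^(-1) = -234/919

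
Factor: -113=-1 * 113^1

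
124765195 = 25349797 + 99415398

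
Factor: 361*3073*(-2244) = -1*2^2*3^1*7^1*11^1*17^1*19^2*439^1 = -2489388132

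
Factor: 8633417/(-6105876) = -1*2^(-2)*3^(-1)*7^(-1)*13^1*72689^(-1)*664109^1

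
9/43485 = 3/14495 ≈ 0.000207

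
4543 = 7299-2756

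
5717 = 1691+4026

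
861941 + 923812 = 1785753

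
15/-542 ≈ -0.0277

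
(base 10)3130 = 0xc3a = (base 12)198a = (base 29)3kr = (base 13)156a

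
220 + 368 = 588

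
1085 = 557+528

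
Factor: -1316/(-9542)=2^1*7^1*13^(-1)*47^1*367^(-1)=658/4771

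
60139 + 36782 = 96921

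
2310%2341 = 2310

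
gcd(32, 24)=8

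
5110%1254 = 94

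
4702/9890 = 2351/4945 ≈ 0.475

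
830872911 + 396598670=1227471581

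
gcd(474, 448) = 2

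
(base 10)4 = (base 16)4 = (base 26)4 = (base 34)4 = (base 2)100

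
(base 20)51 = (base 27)3k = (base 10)101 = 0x65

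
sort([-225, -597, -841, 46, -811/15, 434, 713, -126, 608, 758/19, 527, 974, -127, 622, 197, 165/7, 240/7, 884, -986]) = [-986, -841, -597, -225, -127, -126, -811/15, 165/7, 240/7, 758/19, 46, 197, 434, 527, 608, 622, 713, 884, 974]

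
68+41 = 109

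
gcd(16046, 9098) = 2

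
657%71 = 18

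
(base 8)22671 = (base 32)9dp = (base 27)d6i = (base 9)14220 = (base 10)9657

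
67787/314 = 215 + 277/314 ≈ 215.88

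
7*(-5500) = -38500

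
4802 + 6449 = 11251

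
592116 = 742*798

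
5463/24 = 1821/8 ≈ 227.63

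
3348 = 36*93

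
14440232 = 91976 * 157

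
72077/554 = 130 + 57/554 ≈ 130.10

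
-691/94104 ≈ -0.00734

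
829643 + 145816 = 975459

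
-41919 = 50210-92129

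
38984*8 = 311872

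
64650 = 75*862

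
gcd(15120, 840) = 840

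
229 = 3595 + -3366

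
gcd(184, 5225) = 1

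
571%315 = 256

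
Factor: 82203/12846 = 2^(-1)*11^1*47^1*53^1*2141^(-1) = 27401/4282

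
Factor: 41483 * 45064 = 2^3 * 13^1 * 43^1 * 131^1 * 3191^1 = 1869389912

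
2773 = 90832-88059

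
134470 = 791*170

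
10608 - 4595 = 6013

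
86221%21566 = 21523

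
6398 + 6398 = 12796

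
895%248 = 151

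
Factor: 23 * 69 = 3^1 * 23^2 = 1587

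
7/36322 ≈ 0.000193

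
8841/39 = 226 + 9/13 ≈ 226.69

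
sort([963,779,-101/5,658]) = [-101/5,658,779,963]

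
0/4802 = 0 = 0.00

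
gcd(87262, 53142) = 2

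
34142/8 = 4267 + 3/4 = 4267.75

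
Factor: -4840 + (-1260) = -1*2^2*5^2*61^1 = -6100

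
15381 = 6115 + 9266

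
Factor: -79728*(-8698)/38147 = 2^5*3^1*11^1*37^(-1)*151^1*1031^(-1)*4349^1 = 693474144/38147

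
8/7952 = 1/994 ≈ 0.00101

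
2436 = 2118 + 318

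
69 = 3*23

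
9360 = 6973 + 2387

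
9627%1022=429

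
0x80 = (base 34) 3q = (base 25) 53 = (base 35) 3n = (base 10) 128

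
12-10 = 2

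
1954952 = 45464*43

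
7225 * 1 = 7225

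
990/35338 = 495/17669 ≈ 0.0280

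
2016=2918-902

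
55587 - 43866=11721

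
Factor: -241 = -1 * 241^1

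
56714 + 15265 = 71979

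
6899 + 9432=16331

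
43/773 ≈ 0.0556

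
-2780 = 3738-6518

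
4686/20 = 2343/10 = 234.30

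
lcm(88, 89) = 7832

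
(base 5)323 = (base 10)88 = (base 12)74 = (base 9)107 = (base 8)130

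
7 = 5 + 2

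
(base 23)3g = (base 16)55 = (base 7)151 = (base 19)49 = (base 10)85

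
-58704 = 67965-126669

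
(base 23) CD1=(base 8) 14770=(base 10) 6648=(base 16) 19F8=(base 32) 6FO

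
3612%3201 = 411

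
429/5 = 85 + 4/5 = 85.80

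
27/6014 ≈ 0.00449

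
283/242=1 + 41/242 ≈ 1.17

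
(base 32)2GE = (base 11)1A30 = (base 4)220032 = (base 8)5016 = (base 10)2574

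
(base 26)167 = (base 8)1507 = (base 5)11324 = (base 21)1ik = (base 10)839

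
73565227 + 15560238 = 89125465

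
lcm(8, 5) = 40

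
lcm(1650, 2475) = 4950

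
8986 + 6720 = 15706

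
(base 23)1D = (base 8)44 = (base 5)121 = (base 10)36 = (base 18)20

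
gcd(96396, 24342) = 6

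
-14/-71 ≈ 0.197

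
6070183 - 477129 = 5593054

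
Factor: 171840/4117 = 2^6*3^1*5^1*23^(-1) = 960/23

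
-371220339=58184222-429404561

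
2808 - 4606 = -1798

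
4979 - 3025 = 1954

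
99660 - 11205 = 88455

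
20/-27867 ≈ -0.000718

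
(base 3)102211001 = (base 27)bm1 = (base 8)20646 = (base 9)12731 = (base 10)8614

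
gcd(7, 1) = 1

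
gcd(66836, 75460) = 2156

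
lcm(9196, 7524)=82764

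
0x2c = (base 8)54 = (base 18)28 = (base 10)44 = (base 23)1l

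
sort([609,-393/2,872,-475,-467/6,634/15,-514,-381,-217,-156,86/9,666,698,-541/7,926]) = [-514,-475,-381,-217,-393/2,-156,-467/6,-541/7,86/9,634/15,609,666,698,872,926]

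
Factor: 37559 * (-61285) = -1 * 5^1 * 7^1 * 17^1 * 23^2 * 71^1 * 103^1 = -2301803315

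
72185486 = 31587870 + 40597616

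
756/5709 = 252/1903 ≈ 0.132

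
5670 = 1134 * 5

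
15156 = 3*5052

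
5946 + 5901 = 11847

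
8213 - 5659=2554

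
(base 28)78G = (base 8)13140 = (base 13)27B8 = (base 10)5728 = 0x1660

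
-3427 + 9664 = 6237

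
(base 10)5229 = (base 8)12155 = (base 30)5o9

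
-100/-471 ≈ 0.212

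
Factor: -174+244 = 2^1*5^1*7^1 = 70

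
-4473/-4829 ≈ 0.926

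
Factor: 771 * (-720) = -1 * 2^4 * 3^3 * 5^1 * 257^1 = -555120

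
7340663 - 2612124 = 4728539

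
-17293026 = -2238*7727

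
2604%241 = 194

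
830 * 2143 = 1778690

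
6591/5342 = 1 + 1249/5342≈1.23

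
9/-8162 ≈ -0.00110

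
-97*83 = -8051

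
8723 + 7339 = 16062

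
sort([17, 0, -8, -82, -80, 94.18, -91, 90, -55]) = [-91, -82, -80, -55, -8, 0, 17, 90, 94.18]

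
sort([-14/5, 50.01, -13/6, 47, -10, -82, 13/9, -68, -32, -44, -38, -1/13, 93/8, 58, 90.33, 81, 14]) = [-82, -68, -44, -38, -32, -10, -14/5, -13/6, -1/13, 13/9, 93/8, 14, 47, 50.01, 58, 81, 90.33]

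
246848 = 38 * 6496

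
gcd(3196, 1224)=68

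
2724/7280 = 681/1820 ≈ 0.374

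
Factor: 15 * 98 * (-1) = -1 * 2^1 * 3^1 * 5^1 * 7^2 = -1470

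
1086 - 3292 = -2206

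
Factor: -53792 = -1 * 2^5 * 41^2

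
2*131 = 262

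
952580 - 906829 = 45751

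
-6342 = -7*906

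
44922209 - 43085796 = 1836413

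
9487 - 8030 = 1457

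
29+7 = 36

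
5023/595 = 8 + 263/595 ≈ 8.44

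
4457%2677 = 1780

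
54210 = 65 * 834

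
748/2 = 374 = 374.00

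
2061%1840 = 221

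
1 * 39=39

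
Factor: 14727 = 3^1 * 4909^1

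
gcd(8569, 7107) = 1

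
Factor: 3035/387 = 3^(-2) * 5^1 * 43^(-1) * 607^1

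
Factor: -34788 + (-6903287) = -1*5^2*191^1*1453^1 = -6938075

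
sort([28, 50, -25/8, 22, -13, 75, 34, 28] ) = [-13, -25/8, 22, 28, 28, 34, 50, 75] 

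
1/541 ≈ 0.00185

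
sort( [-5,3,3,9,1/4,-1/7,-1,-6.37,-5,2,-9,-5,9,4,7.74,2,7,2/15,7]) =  [-9,-6.37,-5,-5,-5,-1,-1/7,2/15,1/4,2,2,3,3,4,7,7,7.74,9,9]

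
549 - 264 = 285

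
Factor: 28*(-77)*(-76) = 2^4*7^2*11^1*19^1 = 163856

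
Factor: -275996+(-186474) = -1 * 2^1 * 5^1 * 103^1 * 449^1 = -462470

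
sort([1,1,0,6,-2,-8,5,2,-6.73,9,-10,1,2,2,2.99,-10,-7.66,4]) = [-10,-10,-8,-7.66,-6.73,-2,0,1,1,1,2,2,2,2.99,4,5,6,9]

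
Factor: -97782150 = -1*2^1*3^1*5^2*651881^1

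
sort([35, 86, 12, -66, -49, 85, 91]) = [-66, -49, 12, 35, 85, 86, 91]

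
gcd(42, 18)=6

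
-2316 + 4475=2159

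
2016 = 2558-542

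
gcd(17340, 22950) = 510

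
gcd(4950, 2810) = 10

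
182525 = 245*745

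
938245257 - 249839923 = 688405334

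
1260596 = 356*3541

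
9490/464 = 20 + 105/232 ≈ 20.45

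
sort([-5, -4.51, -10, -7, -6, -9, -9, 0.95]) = [-10, -9, -9, -7, -6, -5, -4.51, 0.95]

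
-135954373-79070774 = -215025147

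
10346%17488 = 10346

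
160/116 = 40/29 ≈ 1.38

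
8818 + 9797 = 18615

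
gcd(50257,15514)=1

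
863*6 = 5178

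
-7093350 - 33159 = -7126509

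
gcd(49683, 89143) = 1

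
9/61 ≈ 0.148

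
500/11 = 45 + 5/11 ≈ 45.45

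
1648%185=168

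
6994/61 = 114 + 40/61 ≈ 114.66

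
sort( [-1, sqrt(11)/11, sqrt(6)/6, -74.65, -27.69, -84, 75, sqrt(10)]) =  [-84, -74.65, -27.69, -1, sqrt(11)/11, sqrt(6)/6, sqrt(10), 75]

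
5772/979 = 5 + 877/979 ≈ 5.90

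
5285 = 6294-1009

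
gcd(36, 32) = 4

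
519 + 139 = 658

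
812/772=203/193 ≈ 1.05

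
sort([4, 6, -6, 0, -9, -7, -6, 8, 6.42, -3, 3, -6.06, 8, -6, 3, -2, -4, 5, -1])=[-9, -7, -6.06, -6, -6, -6, -4, -3, -2, -1, 0, 3, 3, 4, 5, 6, 6.42, 8, 8]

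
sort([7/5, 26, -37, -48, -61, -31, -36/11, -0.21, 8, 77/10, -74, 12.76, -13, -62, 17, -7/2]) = [-74, -62, -61, -48, -37, -31, -13, -7/2, -36/11, -0.21, 7/5, 77/10, 8, 12.76, 17, 26]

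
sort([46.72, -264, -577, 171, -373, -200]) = [-577, -373, -264, -200, 46.72, 171]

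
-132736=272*(-488)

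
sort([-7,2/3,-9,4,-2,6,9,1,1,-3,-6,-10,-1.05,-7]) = [-10,-9,-7,-7,-6,-3,-2,-1.05,2/3,1,1,4,6,9]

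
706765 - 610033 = 96732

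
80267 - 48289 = 31978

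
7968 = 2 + 7966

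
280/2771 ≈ 0.101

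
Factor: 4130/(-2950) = -1 * 5^(-1) * 7^1 = -7/5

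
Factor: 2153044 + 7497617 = 3^1 * 3216887^1 = 9650661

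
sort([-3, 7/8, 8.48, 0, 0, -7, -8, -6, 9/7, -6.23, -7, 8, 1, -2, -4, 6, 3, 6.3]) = [-8, -7, -7, -6.23, -6, -4, -3, -2, 0, 0, 7/8, 1, 9/7, 3, 6, 6.3, 8, 8.48]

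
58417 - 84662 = -26245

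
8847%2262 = 2061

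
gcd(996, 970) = 2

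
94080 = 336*280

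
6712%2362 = 1988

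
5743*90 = 516870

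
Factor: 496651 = 31^1*37^1*433^1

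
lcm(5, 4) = 20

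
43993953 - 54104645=-10110692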